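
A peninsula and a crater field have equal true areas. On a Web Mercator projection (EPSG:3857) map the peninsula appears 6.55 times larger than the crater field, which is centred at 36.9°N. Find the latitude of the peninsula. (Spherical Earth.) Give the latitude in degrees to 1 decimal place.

For equal true areas on Mercator, apparent areas scale as sec²φ, so the ratio is cos²φ₂ / cos²φ₁.
cos²φ₂ / cos²φ₁ = 6.55  ⇒  cos φ₁ = cos 36.9° / √6.55 = 0.7997/2.559 = 0.3125.
φ₁ = arccos(0.3125) ≈ 71.8°.

71.8°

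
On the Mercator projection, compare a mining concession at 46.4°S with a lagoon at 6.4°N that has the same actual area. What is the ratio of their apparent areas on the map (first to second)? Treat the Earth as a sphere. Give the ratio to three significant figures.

2.08

On Mercator, area is exaggerated by sec²φ = 1/cos²φ.
At 46.4°: sec²(46.4°) = 1/0.6896² = 2.103.
At 6.4°: sec²(6.4°) = 1/0.9938² = 1.013.
Ratio = 2.103/1.013 = cos²(6.4°)/cos²(46.4°) ≈ 2.08.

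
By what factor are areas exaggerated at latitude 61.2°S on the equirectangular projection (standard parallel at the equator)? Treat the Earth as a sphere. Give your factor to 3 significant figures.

In the plate carrée (x = Rλ, y = Rφ), meridians are true-scale (h = 1) and parallels are stretched by k = sec φ.
Areal scale = h·k = 1 × sec φ; at 61.2°, h = 1.000, k = 2.076, so h·k = 2.076.

2.08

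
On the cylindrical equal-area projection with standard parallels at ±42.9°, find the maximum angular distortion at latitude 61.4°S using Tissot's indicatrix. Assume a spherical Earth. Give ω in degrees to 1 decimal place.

For cylindrical equal-area with standard parallel φ₀, h = cos φ / cos φ₀ and k = cos φ₀ / cos φ, so h·k = 1.
At 61.4°: h = 0.6535, k = 1.530; principal scales a = 1.530, b = 0.6535.
sin(ω/2) = (a − b)/(a + b) = 0.8768/2.184 = 0.4015, so ω = 2 arcsin(0.4015) ≈ 47.3°.

47.3°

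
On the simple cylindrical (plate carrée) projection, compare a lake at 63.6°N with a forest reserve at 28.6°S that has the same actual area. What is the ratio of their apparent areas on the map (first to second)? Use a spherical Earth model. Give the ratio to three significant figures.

In the plate carrée (x = Rλ, y = Rφ), meridians are true-scale (h = 1) and parallels are stretched by k = sec φ.
Areal scale at 63.6°: h·k = 1.000 × 2.249 = 2.249.
Areal scale at 28.6°: h·k = 1.000 × 1.139 = 1.139.
Ratio = 2.249/1.139 ≈ 1.97.

1.97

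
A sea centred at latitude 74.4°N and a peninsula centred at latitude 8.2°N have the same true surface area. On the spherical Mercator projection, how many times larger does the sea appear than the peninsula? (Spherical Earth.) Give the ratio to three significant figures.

13.5

On Mercator, area is exaggerated by sec²φ = 1/cos²φ.
At 74.4°: sec²(74.4°) = 1/0.2689² = 13.83.
At 8.2°: sec²(8.2°) = 1/0.9898² = 1.021.
Ratio = 13.83/1.021 = cos²(8.2°)/cos²(74.4°) ≈ 13.5.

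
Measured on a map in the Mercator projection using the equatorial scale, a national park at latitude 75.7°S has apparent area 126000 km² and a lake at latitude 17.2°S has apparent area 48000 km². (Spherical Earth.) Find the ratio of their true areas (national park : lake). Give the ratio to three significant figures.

On Mercator the areal scale is sec²φ, so true area = apparent × cos²φ.
True area of national park: 126000 × cos²(75.7°) = 126000 × 0.06101 = 7687 km².
True area of lake: 48000 × cos²(17.2°) = 48000 × 0.9126 = 43800 km².
Ratio = 7687 / 43800 ≈ 0.175.

0.175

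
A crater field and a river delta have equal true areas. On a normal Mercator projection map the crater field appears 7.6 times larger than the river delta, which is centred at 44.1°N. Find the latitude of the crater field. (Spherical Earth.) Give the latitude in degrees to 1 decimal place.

Mercator areal scale is sec²φ, so apparent-area ratio = sec²φ₁ / sec²φ₂ = cos²φ₂ / cos²φ₁.
cos²φ₂ / cos²φ₁ = 7.6  ⇒  cos φ₁ = cos 44.1° / √7.6 = 0.7181/2.757 = 0.2605.
φ₁ = arccos(0.2605) ≈ 74.9°.

74.9°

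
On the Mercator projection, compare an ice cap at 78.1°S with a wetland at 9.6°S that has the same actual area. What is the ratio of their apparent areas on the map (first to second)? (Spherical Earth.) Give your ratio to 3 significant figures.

22.9

On Mercator, area is exaggerated by sec²φ = 1/cos²φ.
At 78.1°: sec²(78.1°) = 1/0.2062² = 23.52.
At 9.6°: sec²(9.6°) = 1/0.9860² = 1.029.
Ratio = 23.52/1.029 = cos²(9.6°)/cos²(78.1°) ≈ 22.9.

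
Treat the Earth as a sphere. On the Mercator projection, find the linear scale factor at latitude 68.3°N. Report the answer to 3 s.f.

Mercator is conformal, so the point scale is isotropic: h = k = sec φ = 1/cos φ.
k = 1/cos 68.3° = 1/0.3697 = 2.705.

2.70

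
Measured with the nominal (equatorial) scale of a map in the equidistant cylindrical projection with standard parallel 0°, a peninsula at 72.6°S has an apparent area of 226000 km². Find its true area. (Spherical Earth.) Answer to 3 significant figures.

67600 km²

In the plate carrée (x = Rλ, y = Rφ), meridians are true-scale (h = 1) and parallels are stretched by k = sec φ.
Areal scale = h·k = 1 × sec φ; at 72.6°, h = 1.000, k = 3.344, so h·k = 3.344.
True area = apparent / (areal scale) = 226000 / 3.344 ≈ 67600 km².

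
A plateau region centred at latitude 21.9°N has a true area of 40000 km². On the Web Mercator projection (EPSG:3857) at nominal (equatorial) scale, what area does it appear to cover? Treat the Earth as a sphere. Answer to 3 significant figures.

46500 km²

The Mercator projection is conformal; its linear scale factor is the same in every direction and equals sec φ = 1/cos φ.
Areal scale = k² = sec²φ = 1/cos²(21.9°) = 1/0.9278² = 1.162.
Apparent area = 40000 × 1.162 ≈ 46500 km².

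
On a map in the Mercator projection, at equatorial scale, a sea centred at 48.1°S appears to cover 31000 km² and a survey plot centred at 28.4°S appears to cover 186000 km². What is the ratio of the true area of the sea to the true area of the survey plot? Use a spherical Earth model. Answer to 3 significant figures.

Since Mercator area scale is 1/cos²φ, the true area equals the apparent area multiplied by cos²φ.
True area of sea: 31000 × cos²(48.1°) = 31000 × 0.4460 = 13830 km².
True area of survey plot: 186000 × cos²(28.4°) = 186000 × 0.7738 = 143900 km².
Ratio = 13830 / 143900 ≈ 0.0961.

0.0961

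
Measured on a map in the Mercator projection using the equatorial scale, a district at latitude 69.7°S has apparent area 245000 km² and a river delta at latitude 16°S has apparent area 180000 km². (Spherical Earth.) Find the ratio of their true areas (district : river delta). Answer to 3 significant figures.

0.177

Mercator's areal exaggeration is sec²φ; hence true area = (apparent area) · cos²φ.
True area of district: 245000 × cos²(69.7°) = 245000 × 0.1204 = 29490 km².
True area of river delta: 180000 × cos²(16°) = 180000 × 0.9240 = 166300 km².
Ratio = 29490 / 166300 ≈ 0.177.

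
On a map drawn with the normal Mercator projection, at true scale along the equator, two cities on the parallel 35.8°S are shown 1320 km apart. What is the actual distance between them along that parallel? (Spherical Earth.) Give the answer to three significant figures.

1070 km

Mercator is conformal, so the point scale is isotropic: h = k = sec φ = 1/cos φ.
Along the parallel at 35.8°, map distances are exaggerated by k = sec 35.8° = 1.233.
True distance = 1320 / 1.233 = 1320 × cos 35.8° ≈ 1070 km.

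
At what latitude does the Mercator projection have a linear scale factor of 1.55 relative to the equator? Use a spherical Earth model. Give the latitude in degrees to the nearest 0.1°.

49.8°

Mercator scale is k = sec φ = 1/cos φ.
1/cos φ = 1.55  ⇒  cos φ = 0.6452  ⇒  φ = arccos(0.6452) ≈ 49.8°.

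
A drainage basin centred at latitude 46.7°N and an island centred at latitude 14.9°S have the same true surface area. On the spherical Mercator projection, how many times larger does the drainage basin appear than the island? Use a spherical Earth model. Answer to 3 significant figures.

Mercator areal scale is sec²φ.
At 46.7°: sec²(46.7°) = 1/0.6858² = 2.126.
At 14.9°: sec²(14.9°) = 1/0.9664² = 1.071.
Ratio = 2.126/1.071 = cos²(14.9°)/cos²(46.7°) ≈ 1.99.

1.99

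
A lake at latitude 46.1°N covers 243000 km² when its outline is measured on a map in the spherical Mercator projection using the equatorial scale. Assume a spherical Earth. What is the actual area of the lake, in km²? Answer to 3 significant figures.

117000 km²

For Mercator, h = k = sec φ (a conformal cylindrical projection has a single point scale, 1/cos φ).
Areal scale = k² = sec²φ = 1/cos²(46.1°) = 1/0.6934² = 2.080.
True area = apparent / (areal scale) = 243000 / 2.080 ≈ 117000 km².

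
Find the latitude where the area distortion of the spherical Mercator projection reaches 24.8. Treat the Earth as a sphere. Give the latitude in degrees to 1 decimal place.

Mercator areal scale is sec²φ.
sec²φ = 24.8  ⇒  cos²φ = 0.04032  ⇒  cos φ = 0.2008.
φ = arccos(0.2008) ≈ 78.4°.

78.4°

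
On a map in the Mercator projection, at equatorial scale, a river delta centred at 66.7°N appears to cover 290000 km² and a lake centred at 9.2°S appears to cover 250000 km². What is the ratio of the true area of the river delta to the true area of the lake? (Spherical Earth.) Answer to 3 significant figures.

0.186

On Mercator the areal scale is sec²φ, so true area = apparent × cos²φ.
True area of river delta: 290000 × cos²(66.7°) = 290000 × 0.1565 = 45370 km².
True area of lake: 250000 × cos²(9.2°) = 250000 × 0.9744 = 243600 km².
Ratio = 45370 / 243600 ≈ 0.186.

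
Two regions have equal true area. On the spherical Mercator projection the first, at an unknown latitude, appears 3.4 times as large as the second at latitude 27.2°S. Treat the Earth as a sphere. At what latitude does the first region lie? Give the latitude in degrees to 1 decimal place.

61.2°

On Mercator, (apparent₁)/(apparent₂) = sec²φ₁ / sec²φ₂ when true areas are equal.
cos²φ₂ / cos²φ₁ = 3.4  ⇒  cos φ₁ = cos 27.2° / √3.4 = 0.8894/1.844 = 0.4824.
φ₁ = arccos(0.4824) ≈ 61.2°.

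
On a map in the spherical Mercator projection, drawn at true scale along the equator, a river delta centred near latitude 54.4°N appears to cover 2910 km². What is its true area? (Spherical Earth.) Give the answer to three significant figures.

986 km²

For Mercator, h = k = sec φ (a conformal cylindrical projection has a single point scale, 1/cos φ).
Areal scale = k² = sec²φ = 1/cos²(54.4°) = 1/0.5821² = 2.951.
True area = apparent / (areal scale) = 2910 / 2.951 ≈ 986 km².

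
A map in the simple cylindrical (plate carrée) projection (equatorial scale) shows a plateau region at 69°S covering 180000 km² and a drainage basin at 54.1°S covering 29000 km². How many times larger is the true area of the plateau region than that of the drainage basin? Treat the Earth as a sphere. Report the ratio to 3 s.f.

Plate carrée has h = 1 and k = sec φ, giving areal scale sec φ; true area = (apparent area) · cos φ.
True area of plateau region: 180000 × cos(69°) = 180000 × 0.3584 = 64510 km².
True area of drainage basin: 29000 × cos(54.1°) = 29000 × 0.5864 = 17000 km².
Ratio = 64510 / 17000 ≈ 3.79.

3.79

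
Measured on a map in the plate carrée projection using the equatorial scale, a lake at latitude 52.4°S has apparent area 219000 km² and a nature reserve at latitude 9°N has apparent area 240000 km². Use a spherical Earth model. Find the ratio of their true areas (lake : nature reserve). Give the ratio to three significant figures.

On the plate carrée, areal scale = h·k = 1 × sec φ, so true area = apparent × cos φ.
True area of lake: 219000 × cos(52.4°) = 219000 × 0.6101 = 133600 km².
True area of nature reserve: 240000 × cos(9°) = 240000 × 0.9877 = 237000 km².
Ratio = 133600 / 237000 ≈ 0.564.

0.564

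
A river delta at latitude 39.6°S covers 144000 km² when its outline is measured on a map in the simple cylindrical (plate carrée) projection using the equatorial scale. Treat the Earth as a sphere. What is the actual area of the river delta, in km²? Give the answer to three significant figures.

111000 km²

Plate carrée maps x = Rλ, y = Rφ. The meridian scale is h = 1 and the parallel scale is k = 1/cos φ = sec φ.
Areal scale = h·k = 1 × sec φ; at 39.6°, h = 1.000, k = 1.298, so h·k = 1.298.
True area = apparent / (areal scale) = 144000 / 1.298 ≈ 111000 km².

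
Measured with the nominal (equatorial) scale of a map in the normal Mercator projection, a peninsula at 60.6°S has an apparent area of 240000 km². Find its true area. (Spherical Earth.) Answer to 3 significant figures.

Mercator is conformal, so the point scale is isotropic: h = k = sec φ = 1/cos φ.
Areal scale = k² = sec²φ = 1/cos²(60.6°) = 1/0.4909² = 4.150.
True area = apparent / (areal scale) = 240000 / 4.150 ≈ 57800 km².

57800 km²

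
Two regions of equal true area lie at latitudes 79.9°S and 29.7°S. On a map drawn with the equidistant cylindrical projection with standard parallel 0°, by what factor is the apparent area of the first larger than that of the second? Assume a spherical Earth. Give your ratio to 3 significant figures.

In the plate carrée (x = Rλ, y = Rφ), meridians are true-scale (h = 1) and parallels are stretched by k = sec φ.
Areal scale at 79.9°: h·k = 1.000 × 5.702 = 5.702.
Areal scale at 29.7°: h·k = 1.000 × 1.151 = 1.151.
Ratio = 5.702/1.151 ≈ 4.95.

4.95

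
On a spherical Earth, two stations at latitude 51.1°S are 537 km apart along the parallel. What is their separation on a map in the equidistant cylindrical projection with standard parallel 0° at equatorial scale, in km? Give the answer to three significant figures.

In the plate carrée (x = Rλ, y = Rφ), meridians are true-scale (h = 1) and parallels are stretched by k = sec φ.
Along the parallel, k = sec 51.1° = 1/0.6280 = 1.592.
Map distance = 537 × 1.592 ≈ 855 km.

855 km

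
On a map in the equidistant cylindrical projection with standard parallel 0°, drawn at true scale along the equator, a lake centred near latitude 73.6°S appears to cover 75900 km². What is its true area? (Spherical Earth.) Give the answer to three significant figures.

For the equirectangular projection with φ₀ = 0 (plate carrée), h = 1 along meridians and k = sec φ along parallels.
Areal scale = h·k = 1 × sec φ; at 73.6°, h = 1.000, k = 3.542, so h·k = 3.542.
True area = apparent / (areal scale) = 75900 / 3.542 ≈ 21400 km².

21400 km²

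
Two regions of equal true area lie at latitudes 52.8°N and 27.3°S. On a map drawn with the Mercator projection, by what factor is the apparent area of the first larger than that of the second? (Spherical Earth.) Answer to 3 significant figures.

Mercator is conformal with k = sec φ, so areal scale = k² = sec²φ.
At 52.8°: sec²(52.8°) = 1/0.6046² = 2.736.
At 27.3°: sec²(27.3°) = 1/0.8886² = 1.266.
Ratio = 2.736/1.266 = cos²(27.3°)/cos²(52.8°) ≈ 2.16.

2.16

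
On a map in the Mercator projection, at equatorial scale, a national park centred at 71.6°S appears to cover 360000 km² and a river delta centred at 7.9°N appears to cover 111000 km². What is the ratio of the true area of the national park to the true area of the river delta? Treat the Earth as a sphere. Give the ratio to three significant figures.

0.329

Since Mercator area scale is 1/cos²φ, the true area equals the apparent area multiplied by cos²φ.
True area of national park: 360000 × cos²(71.6°) = 360000 × 0.09963 = 35870 km².
True area of river delta: 111000 × cos²(7.9°) = 111000 × 0.9811 = 108900 km².
Ratio = 35870 / 108900 ≈ 0.329.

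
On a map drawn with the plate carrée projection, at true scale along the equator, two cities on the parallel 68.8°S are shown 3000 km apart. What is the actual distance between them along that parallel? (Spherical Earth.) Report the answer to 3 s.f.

1080 km

For the equirectangular projection with φ₀ = 0 (plate carrée), h = 1 along meridians and k = sec φ along parallels.
Along the parallel at 68.8°, map distances are exaggerated by k = sec 68.8° = 2.765.
True distance = 3000 / 2.765 = 3000 × cos 68.8° ≈ 1080 km.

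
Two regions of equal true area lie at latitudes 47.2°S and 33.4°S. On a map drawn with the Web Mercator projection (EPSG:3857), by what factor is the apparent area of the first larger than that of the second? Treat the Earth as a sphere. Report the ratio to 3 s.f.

Mercator areal scale is sec²φ.
At 47.2°: sec²(47.2°) = 1/0.6794² = 2.166.
At 33.4°: sec²(33.4°) = 1/0.8348² = 1.435.
Ratio = 2.166/1.435 = cos²(33.4°)/cos²(47.2°) ≈ 1.51.

1.51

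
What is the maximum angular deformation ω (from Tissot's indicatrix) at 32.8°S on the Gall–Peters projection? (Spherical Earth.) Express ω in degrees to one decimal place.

19.7°

The Gall–Peters projection is cylindrical equal-area with φ₀ = 45°. For cylindrical equal-area with standard parallel φ₀, h = cos φ / cos φ₀ and k = cos φ₀ / cos φ, so h·k = 1.
At 32.8°: h = 1.189, k = 0.8412; principal scales a = 1.189, b = 0.8412.
sin(ω/2) = (a − b)/(a + b) = 0.3475/2.030 = 0.1712, so ω = 2 arcsin(0.1712) ≈ 19.7°.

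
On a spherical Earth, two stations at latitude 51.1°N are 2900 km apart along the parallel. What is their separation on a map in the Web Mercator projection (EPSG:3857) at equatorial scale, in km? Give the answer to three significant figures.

The Mercator projection is conformal; its linear scale factor is the same in every direction and equals sec φ = 1/cos φ.
Along the parallel, k = sec 51.1° = 1/0.6280 = 1.592.
Map distance = 2900 × 1.592 ≈ 4620 km.

4620 km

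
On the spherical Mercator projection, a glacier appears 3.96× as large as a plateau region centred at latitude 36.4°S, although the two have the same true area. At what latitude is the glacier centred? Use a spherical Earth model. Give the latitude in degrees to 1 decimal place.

Mercator areal scale is sec²φ, so apparent-area ratio = sec²φ₁ / sec²φ₂ = cos²φ₂ / cos²φ₁.
cos²φ₂ / cos²φ₁ = 3.96  ⇒  cos φ₁ = cos 36.4° / √3.96 = 0.8049/1.990 = 0.4045.
φ₁ = arccos(0.4045) ≈ 66.1°.

66.1°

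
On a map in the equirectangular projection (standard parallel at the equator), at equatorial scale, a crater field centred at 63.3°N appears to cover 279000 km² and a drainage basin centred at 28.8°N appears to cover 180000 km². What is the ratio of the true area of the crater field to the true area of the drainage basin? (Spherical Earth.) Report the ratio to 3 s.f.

0.795

Plate carrée has h = 1 and k = sec φ, giving areal scale sec φ; true area = (apparent area) · cos φ.
True area of crater field: 279000 × cos(63.3°) = 279000 × 0.4493 = 125400 km².
True area of drainage basin: 180000 × cos(28.8°) = 180000 × 0.8763 = 157700 km².
Ratio = 125400 / 157700 ≈ 0.795.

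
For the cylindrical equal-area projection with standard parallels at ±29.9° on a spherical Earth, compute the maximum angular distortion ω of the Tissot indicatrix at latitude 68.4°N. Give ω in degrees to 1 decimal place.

For cylindrical equal-area with standard parallel φ₀, h = cos φ / cos φ₀ and k = cos φ₀ / cos φ, so h·k = 1.
At 68.4°: h = 0.4246, k = 2.355; principal scales a = 2.355, b = 0.4246.
sin(ω/2) = (a − b)/(a + b) = 1.930/2.780 = 0.6944, so ω = 2 arcsin(0.6944) ≈ 88.0°.

88.0°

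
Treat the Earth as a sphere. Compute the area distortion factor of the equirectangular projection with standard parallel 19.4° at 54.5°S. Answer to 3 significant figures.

1.62

With standard parallel φ₀ = 19.4°, the equirectangular projection gives x = Rλ cos φ₀, y = Rφ, so h = 1 and k = cos 19.4° / cos φ.
Areal scale = h·k = 1 × cos φ₀ / cos φ; at 54.5°, h = 1.000, k = 1.624, so h·k = 1.624.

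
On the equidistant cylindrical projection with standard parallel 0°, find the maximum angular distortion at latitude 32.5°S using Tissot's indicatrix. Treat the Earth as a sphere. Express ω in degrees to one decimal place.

9.7°

Plate carrée maps x = Rλ, y = Rφ. The meridian scale is h = 1 and the parallel scale is k = 1/cos φ = sec φ.
At 32.5°: h = 1.000, k = 1.186; principal scales a = 1.186, b = 1.000.
sin(ω/2) = (a − b)/(a + b) = 0.1857/2.186 = 0.08496, so ω = 2 arcsin(0.08496) ≈ 9.7°.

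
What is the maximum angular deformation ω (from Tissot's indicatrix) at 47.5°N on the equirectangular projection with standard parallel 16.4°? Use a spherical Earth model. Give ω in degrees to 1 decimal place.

With standard parallel φ₀ = 16.4°, the equirectangular projection gives x = Rλ cos φ₀, y = Rφ, so h = 1 and k = cos 16.4° / cos φ.
At 47.5°: h = 1.000, k = 1.420; principal scales a = 1.420, b = 1.000.
sin(ω/2) = (a − b)/(a + b) = 0.4200/2.420 = 0.1735, so ω = 2 arcsin(0.1735) ≈ 20.0°.

20.0°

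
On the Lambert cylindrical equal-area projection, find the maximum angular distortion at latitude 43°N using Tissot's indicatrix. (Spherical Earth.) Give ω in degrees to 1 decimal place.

The Lambert cylindrical equal-area projection is the cylindrical equal-area projection with its standard parallel at the equator (φ₀ = 0). For cylindrical equal-area with standard parallel φ₀, h = cos φ / cos φ₀ and k = cos φ₀ / cos φ, so h·k = 1.
At 43°: h = 0.7314, k = 1.367; principal scales a = 1.367, b = 0.7314.
sin(ω/2) = (a − b)/(a + b) = 0.6360/2.099 = 0.3030, so ω = 2 arcsin(0.3030) ≈ 35.3°.

35.3°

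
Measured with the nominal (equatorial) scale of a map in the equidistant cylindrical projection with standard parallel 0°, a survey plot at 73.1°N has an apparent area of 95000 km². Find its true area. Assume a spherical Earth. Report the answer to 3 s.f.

In the plate carrée (x = Rλ, y = Rφ), meridians are true-scale (h = 1) and parallels are stretched by k = sec φ.
Areal scale = h·k = 1 × sec φ; at 73.1°, h = 1.000, k = 3.440, so h·k = 3.440.
True area = apparent / (areal scale) = 95000 / 3.440 ≈ 27600 km².

27600 km²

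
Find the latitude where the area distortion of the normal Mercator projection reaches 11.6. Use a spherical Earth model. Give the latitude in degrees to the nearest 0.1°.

72.9°

Mercator areal scale is sec²φ.
sec²φ = 11.6  ⇒  cos²φ = 0.08621  ⇒  cos φ = 0.2936.
φ = arccos(0.2936) ≈ 72.9°.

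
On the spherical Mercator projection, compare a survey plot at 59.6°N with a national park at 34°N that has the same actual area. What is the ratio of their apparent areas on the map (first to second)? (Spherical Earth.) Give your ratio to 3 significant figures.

Mercator areal scale is sec²φ.
At 59.6°: sec²(59.6°) = 1/0.5060² = 3.905.
At 34°: sec²(34°) = 1/0.8290² = 1.455.
Ratio = 3.905/1.455 = cos²(34°)/cos²(59.6°) ≈ 2.68.

2.68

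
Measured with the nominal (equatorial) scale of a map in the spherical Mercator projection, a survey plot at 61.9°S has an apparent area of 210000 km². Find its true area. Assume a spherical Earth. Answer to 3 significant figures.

The Mercator projection is conformal; its linear scale factor is the same in every direction and equals sec φ = 1/cos φ.
Areal scale = k² = sec²φ = 1/cos²(61.9°) = 1/0.4710² = 4.508.
True area = apparent / (areal scale) = 210000 / 4.508 ≈ 46600 km².

46600 km²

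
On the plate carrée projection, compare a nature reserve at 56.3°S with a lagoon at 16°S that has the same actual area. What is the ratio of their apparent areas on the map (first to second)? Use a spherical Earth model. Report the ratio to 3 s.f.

1.73

Plate carrée maps x = Rλ, y = Rφ. The meridian scale is h = 1 and the parallel scale is k = 1/cos φ = sec φ.
Areal scale at 56.3°: h·k = 1.000 × 1.802 = 1.802.
Areal scale at 16°: h·k = 1.000 × 1.040 = 1.040.
Ratio = 1.802/1.040 ≈ 1.73.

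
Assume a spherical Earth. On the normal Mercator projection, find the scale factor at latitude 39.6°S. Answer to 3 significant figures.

Mercator is conformal, so the point scale is isotropic: h = k = sec φ = 1/cos φ.
k = 1/cos 39.6° = 1/0.7705 = 1.298.

1.30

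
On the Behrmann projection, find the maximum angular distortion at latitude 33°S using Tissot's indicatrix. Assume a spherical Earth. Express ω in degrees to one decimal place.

Behrmann is a cylindrical equal-area projection with standard parallels at ±30°. Cylindrical equal-area (φ₀ = 30°): h = cos φ / cos 30° along meridians, k = cos 30° / cos φ along parallels; h·k = 1.
At 33°: h = 0.9684, k = 1.033; principal scales a = 1.033, b = 0.9684.
sin(ω/2) = (a − b)/(a + b) = 0.06420/2.001 = 0.03209, so ω = 2 arcsin(0.03209) ≈ 3.7°.

3.7°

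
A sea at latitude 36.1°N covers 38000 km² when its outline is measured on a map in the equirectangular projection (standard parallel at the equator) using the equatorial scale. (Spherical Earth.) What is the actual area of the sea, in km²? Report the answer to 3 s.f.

30700 km²

In the plate carrée (x = Rλ, y = Rφ), meridians are true-scale (h = 1) and parallels are stretched by k = sec φ.
Areal scale = h·k = 1 × sec φ; at 36.1°, h = 1.000, k = 1.238, so h·k = 1.238.
True area = apparent / (areal scale) = 38000 / 1.238 ≈ 30700 km².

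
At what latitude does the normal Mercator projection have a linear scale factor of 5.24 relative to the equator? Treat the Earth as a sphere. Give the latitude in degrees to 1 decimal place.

79.0°

Mercator scale is k = sec φ = 1/cos φ.
1/cos φ = 5.24  ⇒  cos φ = 0.1908  ⇒  φ = arccos(0.1908) ≈ 79.0°.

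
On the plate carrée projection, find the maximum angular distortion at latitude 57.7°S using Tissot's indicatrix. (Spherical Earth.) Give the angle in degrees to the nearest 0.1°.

35.3°

For the equirectangular projection with φ₀ = 0 (plate carrée), h = 1 along meridians and k = sec φ along parallels.
At 57.7°: h = 1.000, k = 1.871; principal scales a = 1.871, b = 1.000.
sin(ω/2) = (a − b)/(a + b) = 0.8714/2.871 = 0.3035, so ω = 2 arcsin(0.3035) ≈ 35.3°.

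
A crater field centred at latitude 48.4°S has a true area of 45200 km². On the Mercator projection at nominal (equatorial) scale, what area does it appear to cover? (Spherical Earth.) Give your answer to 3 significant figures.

103000 km²

For Mercator, h = k = sec φ (a conformal cylindrical projection has a single point scale, 1/cos φ).
Areal scale = k² = sec²φ = 1/cos²(48.4°) = 1/0.6639² = 2.269.
Apparent area = 45200 × 2.269 ≈ 103000 km².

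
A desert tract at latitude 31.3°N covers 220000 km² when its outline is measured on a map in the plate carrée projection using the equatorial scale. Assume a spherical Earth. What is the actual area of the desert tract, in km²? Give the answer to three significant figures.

188000 km²

Plate carrée maps x = Rλ, y = Rφ. The meridian scale is h = 1 and the parallel scale is k = 1/cos φ = sec φ.
Areal scale = h·k = 1 × sec φ; at 31.3°, h = 1.000, k = 1.170, so h·k = 1.170.
True area = apparent / (areal scale) = 220000 / 1.170 ≈ 188000 km².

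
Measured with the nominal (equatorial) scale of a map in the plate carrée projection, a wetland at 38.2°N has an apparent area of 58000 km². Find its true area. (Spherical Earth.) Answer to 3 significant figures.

For the equirectangular projection with φ₀ = 0 (plate carrée), h = 1 along meridians and k = sec φ along parallels.
Areal scale = h·k = 1 × sec φ; at 38.2°, h = 1.000, k = 1.272, so h·k = 1.272.
True area = apparent / (areal scale) = 58000 / 1.272 ≈ 45600 km².

45600 km²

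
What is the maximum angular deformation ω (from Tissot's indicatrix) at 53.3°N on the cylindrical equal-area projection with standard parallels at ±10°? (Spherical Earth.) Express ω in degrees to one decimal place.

55.0°

Cylindrical equal-area (φ₀ = 10°): h = cos φ / cos 10° along meridians, k = cos 10° / cos φ along parallels; h·k = 1.
At 53.3°: h = 0.6068, k = 1.648; principal scales a = 1.648, b = 0.6068.
sin(ω/2) = (a − b)/(a + b) = 1.041/2.255 = 0.4617, so ω = 2 arcsin(0.4617) ≈ 55.0°.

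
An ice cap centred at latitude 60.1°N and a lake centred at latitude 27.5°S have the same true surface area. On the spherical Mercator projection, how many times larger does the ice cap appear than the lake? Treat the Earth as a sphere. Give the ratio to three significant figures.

3.17

On Mercator, area is exaggerated by sec²φ = 1/cos²φ.
At 60.1°: sec²(60.1°) = 1/0.4985² = 4.024.
At 27.5°: sec²(27.5°) = 1/0.8870² = 1.271.
Ratio = 4.024/1.271 = cos²(27.5°)/cos²(60.1°) ≈ 3.17.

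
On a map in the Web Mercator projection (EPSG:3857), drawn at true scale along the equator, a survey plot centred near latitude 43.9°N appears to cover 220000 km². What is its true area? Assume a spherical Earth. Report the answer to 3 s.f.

114000 km²

Mercator is conformal, so the point scale is isotropic: h = k = sec φ = 1/cos φ.
Areal scale = k² = sec²φ = 1/cos²(43.9°) = 1/0.7206² = 1.926.
True area = apparent / (areal scale) = 220000 / 1.926 ≈ 114000 km².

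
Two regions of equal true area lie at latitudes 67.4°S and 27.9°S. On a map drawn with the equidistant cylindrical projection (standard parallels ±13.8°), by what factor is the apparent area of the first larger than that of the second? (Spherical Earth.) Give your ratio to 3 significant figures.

2.30

The equidistant cylindrical projection with φ₀ = 13.8° has h = 1 (meridians true) and k = cos φ₀ / cos φ along parallels.
Areal scale at 67.4°: h·k = 1.000 × 2.527 = 2.527.
Areal scale at 27.9°: h·k = 1.000 × 1.099 = 1.099.
Ratio = 2.527/1.099 ≈ 2.30.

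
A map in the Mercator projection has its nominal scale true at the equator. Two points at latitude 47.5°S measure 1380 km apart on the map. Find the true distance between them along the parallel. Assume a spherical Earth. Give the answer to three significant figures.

The Mercator projection is conformal; its linear scale factor is the same in every direction and equals sec φ = 1/cos φ.
Along the parallel at 47.5°, map distances are exaggerated by k = sec 47.5° = 1.480.
True distance = 1380 / 1.480 = 1380 × cos 47.5° ≈ 932 km.

932 km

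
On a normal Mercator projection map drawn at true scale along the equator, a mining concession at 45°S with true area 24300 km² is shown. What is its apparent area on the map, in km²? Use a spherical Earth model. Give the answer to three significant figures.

For Mercator, h = k = sec φ (a conformal cylindrical projection has a single point scale, 1/cos φ).
Areal scale = k² = sec²φ = 1/cos²(45°) = 1/0.7071² = 2.000.
Apparent area = 24300 × 2.000 ≈ 48600 km².

48600 km²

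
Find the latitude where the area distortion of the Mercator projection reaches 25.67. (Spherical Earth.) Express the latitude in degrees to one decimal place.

Mercator areal scale is sec²φ.
sec²φ = 25.67  ⇒  cos²φ = 0.03896  ⇒  cos φ = 0.1974.
φ = arccos(0.1974) ≈ 78.6°.

78.6°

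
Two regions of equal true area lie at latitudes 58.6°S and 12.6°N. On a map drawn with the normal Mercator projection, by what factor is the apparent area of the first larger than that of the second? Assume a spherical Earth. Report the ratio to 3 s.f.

3.51

On Mercator, area is exaggerated by sec²φ = 1/cos²φ.
At 58.6°: sec²(58.6°) = 1/0.5210² = 3.684.
At 12.6°: sec²(12.6°) = 1/0.9759² = 1.050.
Ratio = 3.684/1.050 = cos²(12.6°)/cos²(58.6°) ≈ 3.51.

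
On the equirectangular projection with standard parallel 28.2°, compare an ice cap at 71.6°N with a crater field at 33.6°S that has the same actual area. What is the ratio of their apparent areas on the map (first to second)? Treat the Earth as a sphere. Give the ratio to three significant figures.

2.64

In the equirectangular projection with standard parallel φ₀ = 28.2° (x = Rλ cos φ₀, y = Rφ), meridians are true-scale (h = 1) and the parallel scale is k = cos φ₀ / cos φ.
Areal scale at 71.6°: h·k = 1.000 × 2.792 = 2.792.
Areal scale at 33.6°: h·k = 1.000 × 1.058 = 1.058.
Ratio = 2.792/1.058 ≈ 2.64.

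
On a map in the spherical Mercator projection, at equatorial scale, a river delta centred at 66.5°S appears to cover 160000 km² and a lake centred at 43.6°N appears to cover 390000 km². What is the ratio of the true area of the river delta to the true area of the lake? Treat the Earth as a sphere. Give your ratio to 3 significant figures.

Mercator's areal exaggeration is sec²φ; hence true area = (apparent area) · cos²φ.
True area of river delta: 160000 × cos²(66.5°) = 160000 × 0.1590 = 25440 km².
True area of lake: 390000 × cos²(43.6°) = 390000 × 0.5244 = 204500 km².
Ratio = 25440 / 204500 ≈ 0.124.

0.124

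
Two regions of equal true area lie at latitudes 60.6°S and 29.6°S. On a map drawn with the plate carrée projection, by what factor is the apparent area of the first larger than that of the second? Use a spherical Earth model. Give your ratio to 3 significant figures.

1.77

For the equirectangular projection with φ₀ = 0 (plate carrée), h = 1 along meridians and k = sec φ along parallels.
Areal scale at 60.6°: h·k = 1.000 × 2.037 = 2.037.
Areal scale at 29.6°: h·k = 1.000 × 1.150 = 1.150.
Ratio = 2.037/1.150 ≈ 1.77.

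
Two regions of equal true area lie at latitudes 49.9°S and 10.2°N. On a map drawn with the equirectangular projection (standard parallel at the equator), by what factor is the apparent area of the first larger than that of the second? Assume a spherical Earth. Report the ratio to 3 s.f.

1.53

Plate carrée maps x = Rλ, y = Rφ. The meridian scale is h = 1 and the parallel scale is k = 1/cos φ = sec φ.
Areal scale at 49.9°: h·k = 1.000 × 1.552 = 1.552.
Areal scale at 10.2°: h·k = 1.000 × 1.016 = 1.016.
Ratio = 1.552/1.016 ≈ 1.53.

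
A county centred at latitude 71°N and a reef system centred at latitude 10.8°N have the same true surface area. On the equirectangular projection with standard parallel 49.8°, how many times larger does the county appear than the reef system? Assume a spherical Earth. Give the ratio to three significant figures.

In the equirectangular projection with standard parallel φ₀ = 49.8° (x = Rλ cos φ₀, y = Rφ), meridians are true-scale (h = 1) and the parallel scale is k = cos φ₀ / cos φ.
Areal scale at 71°: h·k = 1.000 × 1.983 = 1.983.
Areal scale at 10.8°: h·k = 1.000 × 0.6571 = 0.6571.
Ratio = 1.983/0.6571 ≈ 3.02.

3.02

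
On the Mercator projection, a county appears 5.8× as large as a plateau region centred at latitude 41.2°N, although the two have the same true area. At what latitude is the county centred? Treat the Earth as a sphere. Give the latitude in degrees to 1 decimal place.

71.8°

For equal true areas on Mercator, apparent areas scale as sec²φ, so the ratio is cos²φ₂ / cos²φ₁.
cos²φ₂ / cos²φ₁ = 5.8  ⇒  cos φ₁ = cos 41.2° / √5.8 = 0.7524/2.408 = 0.3124.
φ₁ = arccos(0.3124) ≈ 71.8°.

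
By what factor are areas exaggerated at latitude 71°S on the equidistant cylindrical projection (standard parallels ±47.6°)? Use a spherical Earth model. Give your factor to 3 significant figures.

The equidistant cylindrical projection with φ₀ = 47.6° has h = 1 (meridians true) and k = cos φ₀ / cos φ along parallels.
Areal scale = h·k = 1 × cos φ₀ / cos φ; at 71°, h = 1.000, k = 2.071, so h·k = 2.071.

2.07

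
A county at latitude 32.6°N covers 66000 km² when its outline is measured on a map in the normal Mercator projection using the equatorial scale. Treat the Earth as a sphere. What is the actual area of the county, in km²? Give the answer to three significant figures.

The Mercator projection is conformal; its linear scale factor is the same in every direction and equals sec φ = 1/cos φ.
Areal scale = k² = sec²φ = 1/cos²(32.6°) = 1/0.8425² = 1.409.
True area = apparent / (areal scale) = 66000 / 1.409 ≈ 46800 km².

46800 km²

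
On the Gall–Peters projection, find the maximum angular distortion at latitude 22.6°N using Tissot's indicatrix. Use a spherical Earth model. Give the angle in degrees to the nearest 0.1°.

30.2°

Gall–Peters is a cylindrical equal-area projection with standard parallels at ±45°. For cylindrical equal-area with standard parallel φ₀, h = cos φ / cos φ₀ and k = cos φ₀ / cos φ, so h·k = 1.
At 22.6°: h = 1.306, k = 0.7659; principal scales a = 1.306, b = 0.7659.
sin(ω/2) = (a − b)/(a + b) = 0.5397/2.072 = 0.2605, so ω = 2 arcsin(0.2605) ≈ 30.2°.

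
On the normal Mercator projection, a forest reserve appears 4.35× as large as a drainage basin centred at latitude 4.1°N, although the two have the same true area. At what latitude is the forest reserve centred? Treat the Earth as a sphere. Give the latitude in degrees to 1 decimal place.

61.4°

On Mercator, (apparent₁)/(apparent₂) = sec²φ₁ / sec²φ₂ when true areas are equal.
cos²φ₂ / cos²φ₁ = 4.35  ⇒  cos φ₁ = cos 4.1° / √4.35 = 0.9974/2.086 = 0.4782.
φ₁ = arccos(0.4782) ≈ 61.4°.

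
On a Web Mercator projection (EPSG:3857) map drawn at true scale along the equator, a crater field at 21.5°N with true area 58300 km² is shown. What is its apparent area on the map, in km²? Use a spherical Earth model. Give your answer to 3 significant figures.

Mercator is conformal, so the point scale is isotropic: h = k = sec φ = 1/cos φ.
Areal scale = k² = sec²φ = 1/cos²(21.5°) = 1/0.9304² = 1.155.
Apparent area = 58300 × 1.155 ≈ 67300 km².

67300 km²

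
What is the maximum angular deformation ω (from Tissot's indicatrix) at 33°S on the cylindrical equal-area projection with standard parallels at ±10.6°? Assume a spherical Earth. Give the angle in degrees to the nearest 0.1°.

Cylindrical equal-area (φ₀ = 10.6°): h = cos φ / cos 10.6° along meridians, k = cos 10.6° / cos φ along parallels; h·k = 1.
At 33°: h = 0.8532, k = 1.172; principal scales a = 1.172, b = 0.8532.
sin(ω/2) = (a − b)/(a + b) = 0.3188/2.025 = 0.1574, so ω = 2 arcsin(0.1574) ≈ 18.1°.

18.1°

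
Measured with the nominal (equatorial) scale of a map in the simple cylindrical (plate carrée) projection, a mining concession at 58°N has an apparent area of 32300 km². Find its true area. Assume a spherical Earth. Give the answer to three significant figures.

17100 km²

Plate carrée maps x = Rλ, y = Rφ. The meridian scale is h = 1 and the parallel scale is k = 1/cos φ = sec φ.
Areal scale = h·k = 1 × sec φ; at 58°, h = 1.000, k = 1.887, so h·k = 1.887.
True area = apparent / (areal scale) = 32300 / 1.887 ≈ 17100 km².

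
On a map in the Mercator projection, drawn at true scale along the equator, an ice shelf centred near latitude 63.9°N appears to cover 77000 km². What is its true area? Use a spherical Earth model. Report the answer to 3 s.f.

14900 km²

Mercator is conformal, so the point scale is isotropic: h = k = sec φ = 1/cos φ.
Areal scale = k² = sec²φ = 1/cos²(63.9°) = 1/0.4399² = 5.167.
True area = apparent / (areal scale) = 77000 / 5.167 ≈ 14900 km².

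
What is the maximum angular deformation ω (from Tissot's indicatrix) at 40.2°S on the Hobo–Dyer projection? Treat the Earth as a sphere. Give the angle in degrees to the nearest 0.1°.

4.3°

The Hobo–Dyer projection is cylindrical equal-area with φ₀ = 37.5°. A cylindrical equal-area projection with standard parallel φ₀ has meridian scale h = cos φ / cos φ₀ and parallel scale k = cos φ₀ / cos φ (so areas are preserved, h·k = 1).
At 40.2°: h = 0.9627, k = 1.039; principal scales a = 1.039, b = 0.9627.
sin(ω/2) = (a − b)/(a + b) = 0.07595/2.001 = 0.03795, so ω = 2 arcsin(0.03795) ≈ 4.3°.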